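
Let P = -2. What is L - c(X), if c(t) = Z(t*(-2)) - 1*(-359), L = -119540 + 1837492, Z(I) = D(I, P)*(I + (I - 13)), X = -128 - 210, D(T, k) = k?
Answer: 1720271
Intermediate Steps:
X = -338
Z(I) = 26 - 4*I (Z(I) = -2*(I + (I - 13)) = -2*(I + (-13 + I)) = -2*(-13 + 2*I) = 26 - 4*I)
L = 1717952
c(t) = 385 + 8*t (c(t) = (26 - 4*t*(-2)) - 1*(-359) = (26 - (-8)*t) + 359 = (26 + 8*t) + 359 = 385 + 8*t)
L - c(X) = 1717952 - (385 + 8*(-338)) = 1717952 - (385 - 2704) = 1717952 - 1*(-2319) = 1717952 + 2319 = 1720271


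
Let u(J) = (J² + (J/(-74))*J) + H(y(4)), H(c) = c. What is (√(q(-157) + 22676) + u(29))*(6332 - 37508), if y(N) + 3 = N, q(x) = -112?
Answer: -958147596/37 - 62352*√5641 ≈ -3.0579e+7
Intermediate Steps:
y(N) = -3 + N
u(J) = 1 + 73*J²/74 (u(J) = (J² + (J/(-74))*J) + (-3 + 4) = (J² + (J*(-1/74))*J) + 1 = (J² + (-J/74)*J) + 1 = (J² - J²/74) + 1 = 73*J²/74 + 1 = 1 + 73*J²/74)
(√(q(-157) + 22676) + u(29))*(6332 - 37508) = (√(-112 + 22676) + (1 + (73/74)*29²))*(6332 - 37508) = (√22564 + (1 + (73/74)*841))*(-31176) = (2*√5641 + (1 + 61393/74))*(-31176) = (2*√5641 + 61467/74)*(-31176) = (61467/74 + 2*√5641)*(-31176) = -958147596/37 - 62352*√5641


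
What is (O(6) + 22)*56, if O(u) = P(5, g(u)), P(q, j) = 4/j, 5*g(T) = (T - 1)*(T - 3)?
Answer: 3920/3 ≈ 1306.7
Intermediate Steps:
g(T) = (-1 + T)*(-3 + T)/5 (g(T) = ((T - 1)*(T - 3))/5 = ((-1 + T)*(-3 + T))/5 = (-1 + T)*(-3 + T)/5)
O(u) = 4/(⅗ - 4*u/5 + u²/5)
(O(6) + 22)*56 = (20/(3 + 6² - 4*6) + 22)*56 = (20/(3 + 36 - 24) + 22)*56 = (20/15 + 22)*56 = (20*(1/15) + 22)*56 = (4/3 + 22)*56 = (70/3)*56 = 3920/3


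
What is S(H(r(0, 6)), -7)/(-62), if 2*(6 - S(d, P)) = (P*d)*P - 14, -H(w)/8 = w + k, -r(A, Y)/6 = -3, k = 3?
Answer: -4129/62 ≈ -66.597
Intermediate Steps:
r(A, Y) = 18 (r(A, Y) = -6*(-3) = 18)
H(w) = -24 - 8*w (H(w) = -8*(w + 3) = -8*(3 + w) = -24 - 8*w)
S(d, P) = 13 - d*P**2/2 (S(d, P) = 6 - ((P*d)*P - 14)/2 = 6 - (d*P**2 - 14)/2 = 6 - (-14 + d*P**2)/2 = 6 + (7 - d*P**2/2) = 13 - d*P**2/2)
S(H(r(0, 6)), -7)/(-62) = (13 - 1/2*(-24 - 8*18)*(-7)**2)/(-62) = (13 - 1/2*(-24 - 144)*49)*(-1/62) = (13 - 1/2*(-168)*49)*(-1/62) = (13 + 4116)*(-1/62) = 4129*(-1/62) = -4129/62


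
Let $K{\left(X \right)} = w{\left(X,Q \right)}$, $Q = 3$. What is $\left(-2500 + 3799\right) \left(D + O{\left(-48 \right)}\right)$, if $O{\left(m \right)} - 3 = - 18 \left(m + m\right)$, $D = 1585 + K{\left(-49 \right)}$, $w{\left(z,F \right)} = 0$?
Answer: $4307484$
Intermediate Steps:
$K{\left(X \right)} = 0$
$D = 1585$ ($D = 1585 + 0 = 1585$)
$O{\left(m \right)} = 3 - 36 m$ ($O{\left(m \right)} = 3 - 18 \left(m + m\right) = 3 - 18 \cdot 2 m = 3 - 36 m$)
$\left(-2500 + 3799\right) \left(D + O{\left(-48 \right)}\right) = \left(-2500 + 3799\right) \left(1585 + \left(3 - -1728\right)\right) = 1299 \left(1585 + \left(3 + 1728\right)\right) = 1299 \left(1585 + 1731\right) = 1299 \cdot 3316 = 4307484$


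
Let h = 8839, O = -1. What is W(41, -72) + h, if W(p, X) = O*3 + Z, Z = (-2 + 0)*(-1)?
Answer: 8838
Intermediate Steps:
Z = 2 (Z = -2*(-1) = 2)
W(p, X) = -1 (W(p, X) = -1*3 + 2 = -3 + 2 = -1)
W(41, -72) + h = -1 + 8839 = 8838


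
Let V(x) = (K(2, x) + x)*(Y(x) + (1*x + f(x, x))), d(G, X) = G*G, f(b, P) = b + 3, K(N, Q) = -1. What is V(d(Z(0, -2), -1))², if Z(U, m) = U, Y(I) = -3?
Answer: 0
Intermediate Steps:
f(b, P) = 3 + b
d(G, X) = G²
V(x) = 2*x*(-1 + x) (V(x) = (-1 + x)*(-3 + (1*x + (3 + x))) = (-1 + x)*(-3 + (x + (3 + x))) = (-1 + x)*(-3 + (3 + 2*x)) = (-1 + x)*(2*x) = 2*x*(-1 + x))
V(d(Z(0, -2), -1))² = (2*0²*(-1 + 0²))² = (2*0*(-1 + 0))² = (2*0*(-1))² = 0² = 0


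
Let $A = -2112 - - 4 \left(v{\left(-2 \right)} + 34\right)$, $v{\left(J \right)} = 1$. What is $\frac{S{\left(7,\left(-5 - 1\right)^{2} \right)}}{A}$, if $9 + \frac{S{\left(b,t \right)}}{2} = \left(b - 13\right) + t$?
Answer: $- \frac{21}{986} \approx -0.021298$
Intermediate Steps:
$S{\left(b,t \right)} = -44 + 2 b + 2 t$ ($S{\left(b,t \right)} = -18 + 2 \left(\left(b - 13\right) + t\right) = -18 + 2 \left(\left(-13 + b\right) + t\right) = -18 + 2 \left(-13 + b + t\right) = -18 + \left(-26 + 2 b + 2 t\right) = -44 + 2 b + 2 t$)
$A = -1972$ ($A = -2112 - - 4 \left(1 + 34\right) = -2112 - \left(-4\right) 35 = -2112 - -140 = -2112 + 140 = -1972$)
$\frac{S{\left(7,\left(-5 - 1\right)^{2} \right)}}{A} = \frac{-44 + 2 \cdot 7 + 2 \left(-5 - 1\right)^{2}}{-1972} = \left(-44 + 14 + 2 \left(-6\right)^{2}\right) \left(- \frac{1}{1972}\right) = \left(-44 + 14 + 2 \cdot 36\right) \left(- \frac{1}{1972}\right) = \left(-44 + 14 + 72\right) \left(- \frac{1}{1972}\right) = 42 \left(- \frac{1}{1972}\right) = - \frac{21}{986}$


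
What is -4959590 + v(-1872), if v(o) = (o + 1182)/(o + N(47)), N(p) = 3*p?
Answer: -2861683200/577 ≈ -4.9596e+6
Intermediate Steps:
v(o) = (1182 + o)/(141 + o) (v(o) = (o + 1182)/(o + 3*47) = (1182 + o)/(o + 141) = (1182 + o)/(141 + o))
-4959590 + v(-1872) = -4959590 + (1182 - 1872)/(141 - 1872) = -4959590 - 690/(-1731) = -4959590 - 1/1731*(-690) = -4959590 + 230/577 = -2861683200/577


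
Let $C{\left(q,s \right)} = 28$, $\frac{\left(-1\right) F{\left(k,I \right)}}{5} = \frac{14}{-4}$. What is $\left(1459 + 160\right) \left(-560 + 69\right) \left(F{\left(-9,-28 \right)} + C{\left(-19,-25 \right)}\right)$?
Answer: $- \frac{72338539}{2} \approx -3.6169 \cdot 10^{7}$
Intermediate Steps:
$F{\left(k,I \right)} = \frac{35}{2}$ ($F{\left(k,I \right)} = - 5 \frac{14}{-4} = - 5 \cdot 14 \left(- \frac{1}{4}\right) = \left(-5\right) \left(- \frac{7}{2}\right) = \frac{35}{2}$)
$\left(1459 + 160\right) \left(-560 + 69\right) \left(F{\left(-9,-28 \right)} + C{\left(-19,-25 \right)}\right) = \left(1459 + 160\right) \left(-560 + 69\right) \left(\frac{35}{2} + 28\right) = 1619 \left(\left(-491\right) \frac{91}{2}\right) = 1619 \left(- \frac{44681}{2}\right) = - \frac{72338539}{2}$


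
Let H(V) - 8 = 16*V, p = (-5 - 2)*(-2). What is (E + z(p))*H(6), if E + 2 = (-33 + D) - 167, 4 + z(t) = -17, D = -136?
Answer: -37336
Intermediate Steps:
p = 14 (p = -7*(-2) = 14)
z(t) = -21 (z(t) = -4 - 17 = -21)
H(V) = 8 + 16*V
E = -338 (E = -2 + ((-33 - 136) - 167) = -2 + (-169 - 167) = -2 - 336 = -338)
(E + z(p))*H(6) = (-338 - 21)*(8 + 16*6) = -359*(8 + 96) = -359*104 = -37336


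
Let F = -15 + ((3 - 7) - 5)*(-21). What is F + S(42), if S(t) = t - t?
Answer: 174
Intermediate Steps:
F = 174 (F = -15 + (-4 - 5)*(-21) = -15 - 9*(-21) = -15 + 189 = 174)
S(t) = 0
F + S(42) = 174 + 0 = 174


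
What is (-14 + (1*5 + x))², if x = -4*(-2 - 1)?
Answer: 9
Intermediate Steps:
x = 12 (x = -4*(-3) = 12)
(-14 + (1*5 + x))² = (-14 + (1*5 + 12))² = (-14 + (5 + 12))² = (-14 + 17)² = 3² = 9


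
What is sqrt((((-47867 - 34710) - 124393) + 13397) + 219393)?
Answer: 2*sqrt(6455) ≈ 160.69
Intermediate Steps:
sqrt((((-47867 - 34710) - 124393) + 13397) + 219393) = sqrt(((-82577 - 124393) + 13397) + 219393) = sqrt((-206970 + 13397) + 219393) = sqrt(-193573 + 219393) = sqrt(25820) = 2*sqrt(6455)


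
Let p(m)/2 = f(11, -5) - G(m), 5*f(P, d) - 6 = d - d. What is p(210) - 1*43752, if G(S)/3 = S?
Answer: -225048/5 ≈ -45010.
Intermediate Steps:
G(S) = 3*S
f(P, d) = 6/5 (f(P, d) = 6/5 + (d - d)/5 = 6/5 + (⅕)*0 = 6/5 + 0 = 6/5)
p(m) = 12/5 - 6*m (p(m) = 2*(6/5 - 3*m) = 12/5 - 6*m)
p(210) - 1*43752 = (12/5 - 6*210) - 1*43752 = (12/5 - 1260) - 43752 = -6288/5 - 43752 = -225048/5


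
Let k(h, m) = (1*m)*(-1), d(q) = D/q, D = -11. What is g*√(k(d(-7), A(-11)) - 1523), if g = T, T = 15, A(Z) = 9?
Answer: 30*I*√383 ≈ 587.11*I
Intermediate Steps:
d(q) = -11/q
k(h, m) = -m (k(h, m) = m*(-1) = -m)
g = 15
g*√(k(d(-7), A(-11)) - 1523) = 15*√(-1*9 - 1523) = 15*√(-9 - 1523) = 15*√(-1532) = 15*(2*I*√383) = 30*I*√383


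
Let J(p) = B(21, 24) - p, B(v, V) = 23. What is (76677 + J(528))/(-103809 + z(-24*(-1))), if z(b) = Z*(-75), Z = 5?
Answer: -19043/26046 ≈ -0.73113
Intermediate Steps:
J(p) = 23 - p
z(b) = -375 (z(b) = 5*(-75) = -375)
(76677 + J(528))/(-103809 + z(-24*(-1))) = (76677 + (23 - 1*528))/(-103809 - 375) = (76677 + (23 - 528))/(-104184) = (76677 - 505)*(-1/104184) = 76172*(-1/104184) = -19043/26046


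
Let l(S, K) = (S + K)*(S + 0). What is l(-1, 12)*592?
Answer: -6512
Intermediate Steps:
l(S, K) = S*(K + S) (l(S, K) = (K + S)*S = S*(K + S))
l(-1, 12)*592 = -(12 - 1)*592 = -1*11*592 = -11*592 = -6512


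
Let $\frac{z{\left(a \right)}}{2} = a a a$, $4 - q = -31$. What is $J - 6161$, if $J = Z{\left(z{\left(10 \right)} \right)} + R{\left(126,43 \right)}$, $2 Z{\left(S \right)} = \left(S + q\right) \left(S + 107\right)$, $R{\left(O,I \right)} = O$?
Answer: $\frac{4275675}{2} \approx 2.1378 \cdot 10^{6}$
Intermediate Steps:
$q = 35$ ($q = 4 - -31 = 4 + 31 = 35$)
$z{\left(a \right)} = 2 a^{3}$ ($z{\left(a \right)} = 2 a a a = 2 a^{2} a = 2 a^{3}$)
$Z{\left(S \right)} = \frac{\left(35 + S\right) \left(107 + S\right)}{2}$ ($Z{\left(S \right)} = \frac{\left(S + 35\right) \left(S + 107\right)}{2} = \frac{\left(35 + S\right) \left(107 + S\right)}{2}$)
$J = \frac{4287997}{2}$ ($J = \left(\frac{3745}{2} + \frac{\left(2 \cdot 10^{3}\right)^{2}}{2} + 71 \cdot 2 \cdot 10^{3}\right) + 126 = \left(\frac{3745}{2} + \frac{\left(2 \cdot 1000\right)^{2}}{2} + 71 \cdot 2 \cdot 1000\right) + 126 = \left(\frac{3745}{2} + \frac{2000^{2}}{2} + 71 \cdot 2000\right) + 126 = \left(\frac{3745}{2} + \frac{1}{2} \cdot 4000000 + 142000\right) + 126 = \left(\frac{3745}{2} + 2000000 + 142000\right) + 126 = \frac{4287745}{2} + 126 = \frac{4287997}{2} \approx 2.144 \cdot 10^{6}$)
$J - 6161 = \frac{4287997}{2} - 6161 = \frac{4275675}{2}$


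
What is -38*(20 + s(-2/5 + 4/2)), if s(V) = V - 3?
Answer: -3534/5 ≈ -706.80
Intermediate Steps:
s(V) = -3 + V
-38*(20 + s(-2/5 + 4/2)) = -38*(20 + (-3 + (-2/5 + 4/2))) = -38*(20 + (-3 + (-2*⅕ + 4*(½)))) = -38*(20 + (-3 + (-⅖ + 2))) = -38*(20 + (-3 + 8/5)) = -38*(20 - 7/5) = -38*93/5 = -3534/5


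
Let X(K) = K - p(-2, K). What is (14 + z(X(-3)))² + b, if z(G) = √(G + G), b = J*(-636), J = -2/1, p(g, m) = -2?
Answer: 1466 + 28*I*√2 ≈ 1466.0 + 39.598*I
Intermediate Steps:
J = -2 (J = -2*1 = -2)
b = 1272 (b = -2*(-636) = 1272)
X(K) = 2 + K (X(K) = K - 1*(-2) = K + 2 = 2 + K)
z(G) = √2*√G (z(G) = √(2*G) = √2*√G)
(14 + z(X(-3)))² + b = (14 + √2*√(2 - 3))² + 1272 = (14 + √2*√(-1))² + 1272 = (14 + √2*I)² + 1272 = (14 + I*√2)² + 1272 = 1272 + (14 + I*√2)²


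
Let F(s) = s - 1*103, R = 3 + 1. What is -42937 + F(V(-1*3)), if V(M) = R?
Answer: -43036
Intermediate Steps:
R = 4
V(M) = 4
F(s) = -103 + s (F(s) = s - 103 = -103 + s)
-42937 + F(V(-1*3)) = -42937 + (-103 + 4) = -42937 - 99 = -43036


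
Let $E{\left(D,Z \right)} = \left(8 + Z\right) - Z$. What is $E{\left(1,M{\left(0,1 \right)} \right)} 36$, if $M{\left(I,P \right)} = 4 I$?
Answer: $288$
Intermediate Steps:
$E{\left(D,Z \right)} = 8$
$E{\left(1,M{\left(0,1 \right)} \right)} 36 = 8 \cdot 36 = 288$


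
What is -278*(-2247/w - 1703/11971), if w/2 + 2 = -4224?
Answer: -1738206259/50589446 ≈ -34.359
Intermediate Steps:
w = -8452 (w = -4 + 2*(-4224) = -4 - 8448 = -8452)
-278*(-2247/w - 1703/11971) = -278*(-2247/(-8452) - 1703/11971) = -278*(-2247*(-1/8452) - 1703*1/11971) = -278*(2247/8452 - 1703/11971) = -278*12505081/101178892 = -1738206259/50589446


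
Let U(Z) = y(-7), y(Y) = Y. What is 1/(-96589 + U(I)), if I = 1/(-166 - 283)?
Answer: -1/96596 ≈ -1.0352e-5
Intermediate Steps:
I = -1/449 (I = 1/(-449) = -1/449 ≈ -0.0022272)
U(Z) = -7
1/(-96589 + U(I)) = 1/(-96589 - 7) = 1/(-96596) = -1/96596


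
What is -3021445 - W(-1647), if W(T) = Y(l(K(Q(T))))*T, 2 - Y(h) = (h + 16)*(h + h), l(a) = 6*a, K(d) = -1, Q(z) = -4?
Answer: -2820511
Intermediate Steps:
Y(h) = 2 - 2*h*(16 + h) (Y(h) = 2 - (h + 16)*(h + h) = 2 - (16 + h)*2*h = 2 - 2*h*(16 + h))
W(T) = 122*T (W(T) = (2 - 192*(-1) - 2*(6*(-1))**2)*T = (2 - 32*(-6) - 2*(-6)**2)*T = (2 + 192 - 2*36)*T = (2 + 192 - 72)*T = 122*T)
-3021445 - W(-1647) = -3021445 - 122*(-1647) = -3021445 - 1*(-200934) = -3021445 + 200934 = -2820511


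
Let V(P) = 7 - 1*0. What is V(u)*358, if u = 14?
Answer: 2506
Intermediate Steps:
V(P) = 7 (V(P) = 7 + 0 = 7)
V(u)*358 = 7*358 = 2506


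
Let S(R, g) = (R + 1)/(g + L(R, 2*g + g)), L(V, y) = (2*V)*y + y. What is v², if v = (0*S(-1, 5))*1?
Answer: 0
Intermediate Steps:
L(V, y) = y + 2*V*y (L(V, y) = 2*V*y + y = y + 2*V*y)
S(R, g) = (1 + R)/(g + 3*g*(1 + 2*R)) (S(R, g) = (R + 1)/(g + (2*g + g)*(1 + 2*R)) = (1 + R)/(g + (3*g)*(1 + 2*R)) = (1 + R)/(g + 3*g*(1 + 2*R)))
v = 0 (v = (0*((½)*(1 - 1)/(5*(2 + 3*(-1)))))*1 = (0*((½)*(⅕)*0/(2 - 3)))*1 = (0*((½)*(⅕)*0/(-1)))*1 = (0*((½)*(⅕)*(-1)*0))*1 = (0*0)*1 = 0*1 = 0)
v² = 0² = 0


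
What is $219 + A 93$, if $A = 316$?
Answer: $29607$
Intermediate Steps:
$219 + A 93 = 219 + 316 \cdot 93 = 219 + 29388 = 29607$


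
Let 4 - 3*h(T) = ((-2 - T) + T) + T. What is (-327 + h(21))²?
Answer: 110224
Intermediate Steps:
h(T) = 2 - T/3 (h(T) = 4/3 - (((-2 - T) + T) + T)/3 = 4/3 - (-2 + T)/3 = 4/3 + (⅔ - T/3) = 2 - T/3)
(-327 + h(21))² = (-327 + (2 - ⅓*21))² = (-327 + (2 - 7))² = (-327 - 5)² = (-332)² = 110224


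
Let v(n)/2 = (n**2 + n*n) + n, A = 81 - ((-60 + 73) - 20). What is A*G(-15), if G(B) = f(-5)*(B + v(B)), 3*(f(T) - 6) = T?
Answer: 326040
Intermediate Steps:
f(T) = 6 + T/3
A = 88 (A = 81 - (13 - 20) = 81 - 1*(-7) = 81 + 7 = 88)
v(n) = 2*n + 4*n**2 (v(n) = 2*((n**2 + n*n) + n) = 2*((n**2 + n**2) + n) = 2*(2*n**2 + n) = 2*(n + 2*n**2) = 2*n + 4*n**2)
G(B) = 13*B/3 + 26*B*(1 + 2*B)/3 (G(B) = (6 + (1/3)*(-5))*(B + 2*B*(1 + 2*B)) = (6 - 5/3)*(B + 2*B*(1 + 2*B)) = 13*(B + 2*B*(1 + 2*B))/3 = 13*B/3 + 26*B*(1 + 2*B)/3)
A*G(-15) = 88*((13/3)*(-15)*(3 + 4*(-15))) = 88*((13/3)*(-15)*(3 - 60)) = 88*((13/3)*(-15)*(-57)) = 88*3705 = 326040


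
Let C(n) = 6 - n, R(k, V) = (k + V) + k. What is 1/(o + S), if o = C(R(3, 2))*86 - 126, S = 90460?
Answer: 1/90162 ≈ 1.1091e-5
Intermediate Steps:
R(k, V) = V + 2*k (R(k, V) = (V + k) + k = V + 2*k)
o = -298 (o = (6 - (2 + 2*3))*86 - 126 = (6 - (2 + 6))*86 - 126 = (6 - 1*8)*86 - 126 = (6 - 8)*86 - 126 = -2*86 - 126 = -172 - 126 = -298)
1/(o + S) = 1/(-298 + 90460) = 1/90162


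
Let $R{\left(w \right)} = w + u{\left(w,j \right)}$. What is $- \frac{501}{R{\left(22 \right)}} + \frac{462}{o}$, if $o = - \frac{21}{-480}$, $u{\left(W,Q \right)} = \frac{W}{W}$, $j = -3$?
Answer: $\frac{242379}{23} \approx 10538.0$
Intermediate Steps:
$u{\left(W,Q \right)} = 1$
$o = \frac{7}{160}$ ($o = \left(-21\right) \left(- \frac{1}{480}\right) = \frac{7}{160} \approx 0.04375$)
$R{\left(w \right)} = 1 + w$ ($R{\left(w \right)} = w + 1 = 1 + w$)
$- \frac{501}{R{\left(22 \right)}} + \frac{462}{o} = - \frac{501}{1 + 22} + \frac{462}{\frac{7}{160}} = - \frac{501}{23} + 462 \cdot \frac{160}{7} = \left(-501\right) \frac{1}{23} + 10560 = - \frac{501}{23} + 10560 = \frac{242379}{23}$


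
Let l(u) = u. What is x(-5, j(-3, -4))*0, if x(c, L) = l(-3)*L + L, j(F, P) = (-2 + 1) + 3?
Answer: 0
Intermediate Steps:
j(F, P) = 2 (j(F, P) = -1 + 3 = 2)
x(c, L) = -2*L (x(c, L) = -3*L + L = -2*L)
x(-5, j(-3, -4))*0 = -2*2*0 = -4*0 = 0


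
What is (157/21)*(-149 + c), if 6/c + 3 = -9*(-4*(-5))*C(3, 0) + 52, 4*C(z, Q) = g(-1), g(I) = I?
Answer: -157000/141 ≈ -1113.5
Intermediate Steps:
C(z, Q) = -¼ (C(z, Q) = (¼)*(-1) = -¼)
c = 3/47 (c = 6/(-3 + (-9*(-4*(-5))*(-1)/4 + 52)) = 6/(-3 + (-180*(-1)/4 + 52)) = 6/(-3 + (-9*(-5) + 52)) = 6/(-3 + (45 + 52)) = 6/(-3 + 97) = 6/94 = 6*(1/94) = 3/47 ≈ 0.063830)
(157/21)*(-149 + c) = (157/21)*(-149 + 3/47) = (157*(1/21))*(-7000/47) = (157/21)*(-7000/47) = -157000/141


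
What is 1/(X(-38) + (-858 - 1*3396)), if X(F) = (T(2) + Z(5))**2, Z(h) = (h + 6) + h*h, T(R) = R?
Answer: -1/2810 ≈ -0.00035587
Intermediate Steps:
Z(h) = 6 + h + h**2 (Z(h) = (6 + h) + h**2 = 6 + h + h**2)
X(F) = 1444 (X(F) = (2 + (6 + 5 + 5**2))**2 = (2 + (6 + 5 + 25))**2 = (2 + 36)**2 = 38**2 = 1444)
1/(X(-38) + (-858 - 1*3396)) = 1/(1444 + (-858 - 1*3396)) = 1/(1444 + (-858 - 3396)) = 1/(1444 - 4254) = 1/(-2810) = -1/2810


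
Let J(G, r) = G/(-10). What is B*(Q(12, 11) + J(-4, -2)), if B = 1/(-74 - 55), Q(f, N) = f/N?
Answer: -82/7095 ≈ -0.011557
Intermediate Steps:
J(G, r) = -G/10 (J(G, r) = G*(-⅒) = -G/10)
B = -1/129 (B = 1/(-129) = -1/129 ≈ -0.0077519)
B*(Q(12, 11) + J(-4, -2)) = -(12/11 - ⅒*(-4))/129 = -(12*(1/11) + ⅖)/129 = -(12/11 + ⅖)/129 = -1/129*82/55 = -82/7095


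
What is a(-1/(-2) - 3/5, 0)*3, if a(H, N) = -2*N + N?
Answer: 0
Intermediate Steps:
a(H, N) = -N
a(-1/(-2) - 3/5, 0)*3 = -1*0*3 = 0*3 = 0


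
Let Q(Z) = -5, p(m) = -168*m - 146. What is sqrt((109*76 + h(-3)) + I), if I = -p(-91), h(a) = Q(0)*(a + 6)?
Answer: I*sqrt(6873) ≈ 82.904*I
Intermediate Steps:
p(m) = -146 - 168*m
h(a) = -30 - 5*a (h(a) = -5*(a + 6) = -5*(6 + a) = -30 - 5*a)
I = -15142 (I = -(-146 - 168*(-91)) = -(-146 + 15288) = -1*15142 = -15142)
sqrt((109*76 + h(-3)) + I) = sqrt((109*76 + (-30 - 5*(-3))) - 15142) = sqrt((8284 + (-30 + 15)) - 15142) = sqrt((8284 - 15) - 15142) = sqrt(8269 - 15142) = sqrt(-6873) = I*sqrt(6873)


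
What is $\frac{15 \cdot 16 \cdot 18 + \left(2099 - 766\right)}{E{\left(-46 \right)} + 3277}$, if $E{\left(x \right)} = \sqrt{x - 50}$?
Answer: $\frac{18524881}{10738825} - \frac{22612 i \sqrt{6}}{10738825} \approx 1.725 - 0.0051577 i$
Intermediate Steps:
$E{\left(x \right)} = \sqrt{-50 + x}$
$\frac{15 \cdot 16 \cdot 18 + \left(2099 - 766\right)}{E{\left(-46 \right)} + 3277} = \frac{15 \cdot 16 \cdot 18 + \left(2099 - 766\right)}{\sqrt{-50 - 46} + 3277} = \frac{240 \cdot 18 + 1333}{\sqrt{-96} + 3277} = \frac{4320 + 1333}{4 i \sqrt{6} + 3277} = \frac{5653}{3277 + 4 i \sqrt{6}}$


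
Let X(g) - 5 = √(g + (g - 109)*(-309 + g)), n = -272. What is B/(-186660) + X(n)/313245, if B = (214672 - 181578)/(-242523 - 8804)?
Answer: 907148219/54426548254170 + √221089/313245 ≈ 0.0015177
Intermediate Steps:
B = -33094/251327 (B = 33094/(-251327) = 33094*(-1/251327) = -33094/251327 ≈ -0.13168)
X(g) = 5 + √(g + (-309 + g)*(-109 + g)) (X(g) = 5 + √(g + (g - 109)*(-309 + g)) = 5 + √(g + (-109 + g)*(-309 + g)) = 5 + √(g + (-309 + g)*(-109 + g)))
B/(-186660) + X(n)/313245 = -33094/251327/(-186660) + (5 + √(33681 + (-272)² - 417*(-272)))/313245 = -33094/251327*(-1/186660) + (5 + √(33681 + 73984 + 113424))*(1/313245) = 16547/23456348910 + (5 + √221089)*(1/313245) = 16547/23456348910 + (1/62649 + √221089/313245) = 907148219/54426548254170 + √221089/313245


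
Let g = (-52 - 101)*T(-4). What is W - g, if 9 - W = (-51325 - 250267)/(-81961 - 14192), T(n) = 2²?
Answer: 59409421/96153 ≈ 617.86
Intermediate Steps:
T(n) = 4
W = 563785/96153 (W = 9 - (-51325 - 250267)/(-81961 - 14192) = 9 - (-301592)/(-96153) = 9 - (-301592)*(-1)/96153 = 9 - 1*301592/96153 = 9 - 301592/96153 = 563785/96153 ≈ 5.8634)
g = -612 (g = (-52 - 101)*4 = -153*4 = -612)
W - g = 563785/96153 - 1*(-612) = 563785/96153 + 612 = 59409421/96153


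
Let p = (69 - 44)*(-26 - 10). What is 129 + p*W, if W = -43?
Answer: 38829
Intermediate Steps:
p = -900 (p = 25*(-36) = -900)
129 + p*W = 129 - 900*(-43) = 129 + 38700 = 38829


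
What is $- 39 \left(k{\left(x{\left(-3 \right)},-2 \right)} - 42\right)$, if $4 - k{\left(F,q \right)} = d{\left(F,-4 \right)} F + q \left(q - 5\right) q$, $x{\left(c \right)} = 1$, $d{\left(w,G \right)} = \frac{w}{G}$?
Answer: $\frac{1521}{4} \approx 380.25$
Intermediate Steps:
$k{\left(F,q \right)} = 4 + \frac{F^{2}}{4} - q^{2} \left(-5 + q\right)$ ($k{\left(F,q \right)} = 4 - \left(\frac{F}{-4} F + q \left(q - 5\right) q\right) = 4 - \left(F \left(- \frac{1}{4}\right) F + q \left(-5 + q\right) q\right) = 4 - \left(- \frac{F}{4} F + q^{2} \left(-5 + q\right)\right) = 4 - \left(- \frac{F^{2}}{4} + q^{2} \left(-5 + q\right)\right) = 4 + \left(\frac{F^{2}}{4} - q^{2} \left(-5 + q\right)\right) = 4 + \frac{F^{2}}{4} - q^{2} \left(-5 + q\right)$)
$- 39 \left(k{\left(x{\left(-3 \right)},-2 \right)} - 42\right) = - 39 \left(\left(4 - \left(-2\right)^{3} + 5 \left(-2\right)^{2} + \frac{1^{2}}{4}\right) - 42\right) = - 39 \left(\left(4 - -8 + 5 \cdot 4 + \frac{1}{4} \cdot 1\right) - 42\right) = - 39 \left(\left(4 + 8 + 20 + \frac{1}{4}\right) - 42\right) = - 39 \left(\frac{129}{4} - 42\right) = \left(-39\right) \left(- \frac{39}{4}\right) = \frac{1521}{4}$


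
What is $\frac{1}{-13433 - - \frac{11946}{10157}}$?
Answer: $- \frac{10157}{136427035} \approx -7.445 \cdot 10^{-5}$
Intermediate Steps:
$\frac{1}{-13433 - - \frac{11946}{10157}} = \frac{1}{-13433 + \frac{11946}{10157}} = \frac{1}{- \frac{136427035}{10157}} = - \frac{10157}{136427035}$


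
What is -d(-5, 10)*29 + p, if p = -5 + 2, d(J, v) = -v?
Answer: 287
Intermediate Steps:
p = -3
-d(-5, 10)*29 + p = -(-1)*10*29 - 3 = -1*(-10)*29 - 3 = 10*29 - 3 = 290 - 3 = 287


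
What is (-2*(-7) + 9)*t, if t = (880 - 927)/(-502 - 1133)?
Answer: 1081/1635 ≈ 0.66116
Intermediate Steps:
t = 47/1635 (t = -47/(-1635) = -47*(-1/1635) = 47/1635 ≈ 0.028746)
(-2*(-7) + 9)*t = (-2*(-7) + 9)*(47/1635) = (14 + 9)*(47/1635) = 23*(47/1635) = 1081/1635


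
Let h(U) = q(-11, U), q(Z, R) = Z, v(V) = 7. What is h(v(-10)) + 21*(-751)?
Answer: -15782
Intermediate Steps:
h(U) = -11
h(v(-10)) + 21*(-751) = -11 + 21*(-751) = -11 - 15771 = -15782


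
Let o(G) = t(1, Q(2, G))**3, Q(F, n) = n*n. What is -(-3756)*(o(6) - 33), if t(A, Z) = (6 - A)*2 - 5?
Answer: 345552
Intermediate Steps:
Q(F, n) = n**2
t(A, Z) = 7 - 2*A (t(A, Z) = (12 - 2*A) - 5 = 7 - 2*A)
o(G) = 125 (o(G) = (7 - 2*1)**3 = (7 - 2)**3 = 5**3 = 125)
-(-3756)*(o(6) - 33) = -(-3756)*(125 - 33) = -(-3756)*92 = -626*(-552) = 345552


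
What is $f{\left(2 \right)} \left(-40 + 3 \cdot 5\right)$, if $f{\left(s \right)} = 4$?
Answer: $-100$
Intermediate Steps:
$f{\left(2 \right)} \left(-40 + 3 \cdot 5\right) = 4 \left(-40 + 3 \cdot 5\right) = 4 \left(-40 + 15\right) = 4 \left(-25\right) = -100$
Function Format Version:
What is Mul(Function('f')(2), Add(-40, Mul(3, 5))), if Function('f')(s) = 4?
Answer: -100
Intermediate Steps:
Mul(Function('f')(2), Add(-40, Mul(3, 5))) = Mul(4, Add(-40, Mul(3, 5))) = Mul(4, Add(-40, 15)) = Mul(4, -25) = -100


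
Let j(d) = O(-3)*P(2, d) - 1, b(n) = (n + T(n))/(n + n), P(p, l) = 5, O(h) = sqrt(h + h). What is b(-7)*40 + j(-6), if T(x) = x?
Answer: 39 + 5*I*sqrt(6) ≈ 39.0 + 12.247*I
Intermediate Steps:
O(h) = sqrt(2)*sqrt(h) (O(h) = sqrt(2*h) = sqrt(2)*sqrt(h))
b(n) = 1 (b(n) = (n + n)/(n + n) = (2*n)/((2*n)) = (2*n)*(1/(2*n)) = 1)
j(d) = -1 + 5*I*sqrt(6) (j(d) = (sqrt(2)*sqrt(-3))*5 - 1 = (sqrt(2)*(I*sqrt(3)))*5 - 1 = (I*sqrt(6))*5 - 1 = 5*I*sqrt(6) - 1 = -1 + 5*I*sqrt(6))
b(-7)*40 + j(-6) = 1*40 + (-1 + 5*I*sqrt(6)) = 40 + (-1 + 5*I*sqrt(6)) = 39 + 5*I*sqrt(6)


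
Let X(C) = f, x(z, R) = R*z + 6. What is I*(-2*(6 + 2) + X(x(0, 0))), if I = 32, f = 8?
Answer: -256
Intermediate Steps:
x(z, R) = 6 + R*z
X(C) = 8
I*(-2*(6 + 2) + X(x(0, 0))) = 32*(-2*(6 + 2) + 8) = 32*(-2*8 + 8) = 32*(-16 + 8) = 32*(-8) = -256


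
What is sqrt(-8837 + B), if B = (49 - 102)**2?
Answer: 2*I*sqrt(1507) ≈ 77.64*I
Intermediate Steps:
B = 2809 (B = (-53)**2 = 2809)
sqrt(-8837 + B) = sqrt(-8837 + 2809) = sqrt(-6028) = 2*I*sqrt(1507)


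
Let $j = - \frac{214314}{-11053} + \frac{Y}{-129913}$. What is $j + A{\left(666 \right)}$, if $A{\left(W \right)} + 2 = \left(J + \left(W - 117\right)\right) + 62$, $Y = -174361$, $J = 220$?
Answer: $\frac{174307717328}{205132627} \approx 849.73$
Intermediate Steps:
$A{\left(W \right)} = 163 + W$ ($A{\left(W \right)} = -2 + \left(\left(220 + \left(W - 117\right)\right) + 62\right) = -2 + \left(\left(220 + \left(-117 + W\right)\right) + 62\right) = -2 + \left(\left(103 + W\right) + 62\right) = -2 + \left(165 + W\right) = 163 + W$)
$j = \frac{4252769545}{205132627}$ ($j = - \frac{214314}{-11053} - \frac{174361}{-129913} = \left(-214314\right) \left(- \frac{1}{11053}\right) - - \frac{174361}{129913} = \frac{214314}{11053} + \frac{174361}{129913} = \frac{4252769545}{205132627} \approx 20.732$)
$j + A{\left(666 \right)} = \frac{4252769545}{205132627} + \left(163 + 666\right) = \frac{4252769545}{205132627} + 829 = \frac{174307717328}{205132627}$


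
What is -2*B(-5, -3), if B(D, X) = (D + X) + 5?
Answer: 6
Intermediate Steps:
B(D, X) = 5 + D + X
-2*B(-5, -3) = -2*(5 - 5 - 3) = -2*(-3) = 6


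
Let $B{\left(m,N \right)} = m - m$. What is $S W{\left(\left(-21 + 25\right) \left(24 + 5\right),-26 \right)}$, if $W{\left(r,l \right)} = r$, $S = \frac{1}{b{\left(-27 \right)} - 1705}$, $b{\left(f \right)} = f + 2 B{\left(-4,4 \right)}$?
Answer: $- \frac{29}{433} \approx -0.066975$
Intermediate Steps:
$B{\left(m,N \right)} = 0$
$b{\left(f \right)} = f$ ($b{\left(f \right)} = f + 2 \cdot 0 = f + 0 = f$)
$S = - \frac{1}{1732}$ ($S = \frac{1}{-27 - 1705} = \frac{1}{-1732} = - \frac{1}{1732} \approx -0.00057737$)
$S W{\left(\left(-21 + 25\right) \left(24 + 5\right),-26 \right)} = - \frac{\left(-21 + 25\right) \left(24 + 5\right)}{1732} = - \frac{4 \cdot 29}{1732} = \left(- \frac{1}{1732}\right) 116 = - \frac{29}{433}$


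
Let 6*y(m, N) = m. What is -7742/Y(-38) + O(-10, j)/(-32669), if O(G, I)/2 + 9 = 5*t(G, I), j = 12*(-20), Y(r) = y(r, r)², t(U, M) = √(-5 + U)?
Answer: -2276304084/11793509 - 10*I*√15/32669 ≈ -193.01 - 0.0011855*I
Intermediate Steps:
y(m, N) = m/6
Y(r) = r²/36 (Y(r) = (r/6)² = r²/36)
j = -240
O(G, I) = -18 + 10*√(-5 + G) (O(G, I) = -18 + 2*(5*√(-5 + G)) = -18 + 10*√(-5 + G))
-7742/Y(-38) + O(-10, j)/(-32669) = -7742/((1/36)*(-38)²) + (-18 + 10*√(-5 - 10))/(-32669) = -7742/((1/36)*1444) + (-18 + 10*√(-15))*(-1/32669) = -7742/361/9 + (-18 + 10*(I*√15))*(-1/32669) = -7742*9/361 + (-18 + 10*I*√15)*(-1/32669) = -69678/361 + (18/32669 - 10*I*√15/32669) = -2276304084/11793509 - 10*I*√15/32669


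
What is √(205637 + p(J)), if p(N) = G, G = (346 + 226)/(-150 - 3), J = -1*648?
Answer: √534852113/51 ≈ 453.47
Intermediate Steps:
J = -648
G = -572/153 (G = 572/(-153) = 572*(-1/153) = -572/153 ≈ -3.7386)
p(N) = -572/153
√(205637 + p(J)) = √(205637 - 572/153) = √(31461889/153) = √534852113/51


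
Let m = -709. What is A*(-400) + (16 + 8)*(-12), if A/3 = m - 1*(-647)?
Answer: 74112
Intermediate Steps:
A = -186 (A = 3*(-709 - 1*(-647)) = 3*(-709 + 647) = 3*(-62) = -186)
A*(-400) + (16 + 8)*(-12) = -186*(-400) + (16 + 8)*(-12) = 74400 + 24*(-12) = 74400 - 288 = 74112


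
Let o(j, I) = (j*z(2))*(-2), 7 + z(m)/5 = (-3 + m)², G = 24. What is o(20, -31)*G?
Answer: 28800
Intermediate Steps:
z(m) = -35 + 5*(-3 + m)²
o(j, I) = 60*j (o(j, I) = (j*(-35 + 5*(-3 + 2)²))*(-2) = (j*(-35 + 5*(-1)²))*(-2) = (j*(-35 + 5*1))*(-2) = (j*(-35 + 5))*(-2) = (j*(-30))*(-2) = -30*j*(-2) = 60*j)
o(20, -31)*G = (60*20)*24 = 1200*24 = 28800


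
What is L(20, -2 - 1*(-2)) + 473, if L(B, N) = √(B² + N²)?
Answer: 493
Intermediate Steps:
L(20, -2 - 1*(-2)) + 473 = √(20² + (-2 - 1*(-2))²) + 473 = √(400 + (-2 + 2)²) + 473 = √(400 + 0²) + 473 = √(400 + 0) + 473 = √400 + 473 = 20 + 473 = 493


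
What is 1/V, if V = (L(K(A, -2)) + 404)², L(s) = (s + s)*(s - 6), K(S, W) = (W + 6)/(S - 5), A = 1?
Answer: 1/174724 ≈ 5.7233e-6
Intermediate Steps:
K(S, W) = (6 + W)/(-5 + S)
L(s) = 2*s*(-6 + s) (L(s) = (2*s)*(-6 + s) = 2*s*(-6 + s))
V = 174724 (V = (2*((6 - 2)/(-5 + 1))*(-6 + (6 - 2)/(-5 + 1)) + 404)² = (2*(4/(-4))*(-6 + 4/(-4)) + 404)² = (2*(-¼*4)*(-6 - ¼*4) + 404)² = (2*(-1)*(-6 - 1) + 404)² = (2*(-1)*(-7) + 404)² = (14 + 404)² = 418² = 174724)
1/V = 1/174724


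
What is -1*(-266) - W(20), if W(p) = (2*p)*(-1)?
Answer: 306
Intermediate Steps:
W(p) = -2*p
-1*(-266) - W(20) = -1*(-266) - (-2)*20 = 266 - 1*(-40) = 266 + 40 = 306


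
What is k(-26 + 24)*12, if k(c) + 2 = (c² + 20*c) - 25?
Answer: -756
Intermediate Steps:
k(c) = -27 + c² + 20*c (k(c) = -2 + ((c² + 20*c) - 25) = -2 + (-25 + c² + 20*c) = -27 + c² + 20*c)
k(-26 + 24)*12 = (-27 + (-26 + 24)² + 20*(-26 + 24))*12 = (-27 + (-2)² + 20*(-2))*12 = (-27 + 4 - 40)*12 = -63*12 = -756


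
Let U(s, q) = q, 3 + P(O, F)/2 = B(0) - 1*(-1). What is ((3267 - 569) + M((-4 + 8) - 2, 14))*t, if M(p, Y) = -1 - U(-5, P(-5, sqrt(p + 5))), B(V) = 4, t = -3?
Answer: -8079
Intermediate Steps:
P(O, F) = 4 (P(O, F) = -6 + 2*(4 - 1*(-1)) = -6 + 2*(4 + 1) = -6 + 2*5 = -6 + 10 = 4)
M(p, Y) = -5 (M(p, Y) = -1 - 1*4 = -1 - 4 = -5)
((3267 - 569) + M((-4 + 8) - 2, 14))*t = ((3267 - 569) - 5)*(-3) = (2698 - 5)*(-3) = 2693*(-3) = -8079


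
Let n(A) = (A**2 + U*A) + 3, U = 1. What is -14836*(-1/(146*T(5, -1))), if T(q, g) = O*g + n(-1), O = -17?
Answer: 3709/730 ≈ 5.0808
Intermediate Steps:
n(A) = 3 + A + A**2 (n(A) = (A**2 + 1*A) + 3 = (A**2 + A) + 3 = (A + A**2) + 3 = 3 + A + A**2)
T(q, g) = 3 - 17*g (T(q, g) = -17*g + (3 - 1 + (-1)**2) = -17*g + (3 - 1 + 1) = -17*g + 3 = 3 - 17*g)
-14836*(-1/(146*T(5, -1))) = -14836*(-1/(146*(3 - 17*(-1)))) = -14836*(-1/(146*(3 + 17))) = -14836/((-146*20)) = -14836/(-2920) = -14836*(-1/2920) = 3709/730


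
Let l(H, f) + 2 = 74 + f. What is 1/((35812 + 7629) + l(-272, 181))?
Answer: 1/43694 ≈ 2.2886e-5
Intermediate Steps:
l(H, f) = 72 + f (l(H, f) = -2 + (74 + f) = 72 + f)
1/((35812 + 7629) + l(-272, 181)) = 1/((35812 + 7629) + (72 + 181)) = 1/(43441 + 253) = 1/43694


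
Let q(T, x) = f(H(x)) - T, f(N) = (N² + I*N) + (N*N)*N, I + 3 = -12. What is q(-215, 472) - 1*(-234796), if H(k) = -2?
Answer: 235037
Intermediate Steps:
I = -15 (I = -3 - 12 = -15)
f(N) = N² + N³ - 15*N (f(N) = (N² - 15*N) + (N*N)*N = (N² - 15*N) + N²*N = (N² - 15*N) + N³ = N² + N³ - 15*N)
q(T, x) = 26 - T (q(T, x) = -2*(-15 - 2 + (-2)²) - T = -2*(-15 - 2 + 4) - T = -2*(-13) - T = 26 - T)
q(-215, 472) - 1*(-234796) = (26 - 1*(-215)) - 1*(-234796) = (26 + 215) + 234796 = 241 + 234796 = 235037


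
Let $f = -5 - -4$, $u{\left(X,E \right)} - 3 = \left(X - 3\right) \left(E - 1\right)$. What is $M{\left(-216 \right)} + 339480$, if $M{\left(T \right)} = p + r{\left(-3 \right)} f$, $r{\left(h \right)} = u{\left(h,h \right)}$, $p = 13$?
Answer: $339466$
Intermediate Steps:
$u{\left(X,E \right)} = 3 + \left(-1 + E\right) \left(-3 + X\right)$ ($u{\left(X,E \right)} = 3 + \left(X - 3\right) \left(E - 1\right) = 3 + \left(-3 + X\right) \left(-1 + E\right) = 3 + \left(-1 + E\right) \left(-3 + X\right)$)
$f = -1$ ($f = -5 + 4 = -1$)
$r{\left(h \right)} = 6 + h^{2} - 4 h$ ($r{\left(h \right)} = 6 - h - 3 h + h h = 6 - h - 3 h + h^{2} = 6 + h^{2} - 4 h$)
$M{\left(T \right)} = -14$ ($M{\left(T \right)} = 13 + \left(6 + \left(-3\right)^{2} - -12\right) \left(-1\right) = 13 + \left(6 + 9 + 12\right) \left(-1\right) = 13 + 27 \left(-1\right) = 13 - 27 = -14$)
$M{\left(-216 \right)} + 339480 = -14 + 339480 = 339466$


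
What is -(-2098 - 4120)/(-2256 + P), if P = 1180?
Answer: -3109/538 ≈ -5.7788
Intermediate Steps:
-(-2098 - 4120)/(-2256 + P) = -(-2098 - 4120)/(-2256 + 1180) = -(-6218)/(-1076) = -(-6218)*(-1)/1076 = -1*3109/538 = -3109/538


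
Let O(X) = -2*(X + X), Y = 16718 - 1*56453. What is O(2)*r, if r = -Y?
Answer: -317880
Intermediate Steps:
Y = -39735 (Y = 16718 - 56453 = -39735)
O(X) = -4*X
r = 39735 (r = -1*(-39735) = 39735)
O(2)*r = -4*2*39735 = -8*39735 = -317880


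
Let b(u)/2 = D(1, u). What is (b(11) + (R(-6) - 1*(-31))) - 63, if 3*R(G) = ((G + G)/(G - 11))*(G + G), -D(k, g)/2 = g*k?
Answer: -1340/17 ≈ -78.823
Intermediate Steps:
D(k, g) = -2*g*k
R(G) = 4*G²/(3*(-11 + G)) (R(G) = (((G + G)/(G - 11))*(G + G))/3 = (((2*G)/(-11 + G))*(2*G))/3 = ((2*G/(-11 + G))*(2*G))/3 = (4*G²/(-11 + G))/3 = 4*G²/(3*(-11 + G)))
b(u) = -4*u (b(u) = 2*(-2*u*1) = 2*(-2*u) = -4*u)
(b(11) + (R(-6) - 1*(-31))) - 63 = (-4*11 + ((4/3)*(-6)²/(-11 - 6) - 1*(-31))) - 63 = (-44 + ((4/3)*36/(-17) + 31)) - 63 = (-44 + ((4/3)*36*(-1/17) + 31)) - 63 = (-44 + (-48/17 + 31)) - 63 = (-44 + 479/17) - 63 = -269/17 - 63 = -1340/17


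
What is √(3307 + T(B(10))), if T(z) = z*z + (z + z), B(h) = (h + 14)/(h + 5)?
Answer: √82819/5 ≈ 57.557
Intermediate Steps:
B(h) = (14 + h)/(5 + h)
T(z) = z² + 2*z
√(3307 + T(B(10))) = √(3307 + ((14 + 10)/(5 + 10))*(2 + (14 + 10)/(5 + 10))) = √(3307 + (24/15)*(2 + 24/15)) = √(3307 + ((1/15)*24)*(2 + (1/15)*24)) = √(3307 + 8*(2 + 8/5)/5) = √(3307 + (8/5)*(18/5)) = √(3307 + 144/25) = √(82819/25) = √82819/5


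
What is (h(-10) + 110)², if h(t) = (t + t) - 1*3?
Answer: 7569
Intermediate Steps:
h(t) = -3 + 2*t (h(t) = 2*t - 3 = -3 + 2*t)
(h(-10) + 110)² = ((-3 + 2*(-10)) + 110)² = ((-3 - 20) + 110)² = (-23 + 110)² = 87² = 7569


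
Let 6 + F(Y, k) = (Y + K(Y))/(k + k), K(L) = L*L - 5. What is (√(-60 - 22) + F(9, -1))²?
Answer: 9081/4 - 97*I*√82 ≈ 2270.3 - 878.37*I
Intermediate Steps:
K(L) = -5 + L² (K(L) = L² - 5 = -5 + L²)
F(Y, k) = -6 + (-5 + Y + Y²)/(2*k) (F(Y, k) = -6 + (Y + (-5 + Y²))/(k + k) = -6 + (-5 + Y + Y²)/((2*k)) = -6 + (-5 + Y + Y²)*(1/(2*k)) = -6 + (-5 + Y + Y²)/(2*k))
(√(-60 - 22) + F(9, -1))² = (√(-60 - 22) + (½)*(-5 + 9 + 9² - 12*(-1))/(-1))² = (√(-82) + (½)*(-1)*(-5 + 9 + 81 + 12))² = (I*√82 + (½)*(-1)*97)² = (I*√82 - 97/2)² = (-97/2 + I*√82)²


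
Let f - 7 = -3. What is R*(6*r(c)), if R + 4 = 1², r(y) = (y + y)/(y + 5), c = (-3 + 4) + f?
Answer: -18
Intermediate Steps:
f = 4 (f = 7 - 3 = 4)
c = 5 (c = (-3 + 4) + 4 = 1 + 4 = 5)
r(y) = 2*y/(5 + y) (r(y) = (2*y)/(5 + y) = 2*y/(5 + y))
R = -3 (R = -4 + 1² = -4 + 1 = -3)
R*(6*r(c)) = -18*2*5/(5 + 5) = -18*2*5/10 = -18*2*5*(⅒) = -18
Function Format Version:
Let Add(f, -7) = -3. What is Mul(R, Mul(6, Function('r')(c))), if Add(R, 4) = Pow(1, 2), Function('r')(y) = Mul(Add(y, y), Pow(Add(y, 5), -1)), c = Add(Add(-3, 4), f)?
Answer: -18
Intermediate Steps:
f = 4 (f = Add(7, -3) = 4)
c = 5 (c = Add(Add(-3, 4), 4) = Add(1, 4) = 5)
Function('r')(y) = Mul(2, y, Pow(Add(5, y), -1)) (Function('r')(y) = Mul(Mul(2, y), Pow(Add(5, y), -1)) = Mul(2, y, Pow(Add(5, y), -1)))
R = -3 (R = Add(-4, Pow(1, 2)) = Add(-4, 1) = -3)
Mul(R, Mul(6, Function('r')(c))) = Mul(-3, Mul(6, Mul(2, 5, Pow(Add(5, 5), -1)))) = Mul(-3, Mul(6, Mul(2, 5, Pow(10, -1)))) = Mul(-3, Mul(6, Mul(2, 5, Rational(1, 10)))) = Mul(-3, Mul(6, 1)) = Mul(-3, 6) = -18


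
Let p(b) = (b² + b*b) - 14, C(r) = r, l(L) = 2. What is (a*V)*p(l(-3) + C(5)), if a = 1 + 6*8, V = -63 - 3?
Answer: -271656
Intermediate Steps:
p(b) = -14 + 2*b² (p(b) = (b² + b²) - 14 = 2*b² - 14 = -14 + 2*b²)
V = -66
a = 49 (a = 1 + 48 = 49)
(a*V)*p(l(-3) + C(5)) = (49*(-66))*(-14 + 2*(2 + 5)²) = -3234*(-14 + 2*7²) = -3234*(-14 + 2*49) = -3234*(-14 + 98) = -3234*84 = -271656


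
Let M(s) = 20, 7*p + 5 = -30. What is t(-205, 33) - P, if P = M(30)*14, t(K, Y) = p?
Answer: -285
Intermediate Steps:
p = -5 (p = -5/7 + (⅐)*(-30) = -5/7 - 30/7 = -5)
t(K, Y) = -5
P = 280 (P = 20*14 = 280)
t(-205, 33) - P = -5 - 1*280 = -5 - 280 = -285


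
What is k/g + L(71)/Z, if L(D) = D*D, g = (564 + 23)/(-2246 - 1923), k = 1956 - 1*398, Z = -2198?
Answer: -14279632863/1290226 ≈ -11068.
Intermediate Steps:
k = 1558 (k = 1956 - 398 = 1558)
g = -587/4169 (g = 587/(-4169) = 587*(-1/4169) = -587/4169 ≈ -0.14080)
L(D) = D**2
k/g + L(71)/Z = 1558/(-587/4169) + 71**2/(-2198) = 1558*(-4169/587) + 5041*(-1/2198) = -6495302/587 - 5041/2198 = -14279632863/1290226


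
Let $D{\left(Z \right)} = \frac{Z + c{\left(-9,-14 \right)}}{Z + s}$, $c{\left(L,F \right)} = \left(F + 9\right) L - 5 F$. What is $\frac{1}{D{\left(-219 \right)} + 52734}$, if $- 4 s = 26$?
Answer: $\frac{451}{23783242} \approx 1.8963 \cdot 10^{-5}$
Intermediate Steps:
$s = - \frac{13}{2}$ ($s = \left(- \frac{1}{4}\right) 26 = - \frac{13}{2} \approx -6.5$)
$c{\left(L,F \right)} = - 5 F + L \left(9 + F\right)$ ($c{\left(L,F \right)} = \left(9 + F\right) L - 5 F = L \left(9 + F\right) - 5 F = - 5 F + L \left(9 + F\right)$)
$D{\left(Z \right)} = \frac{115 + Z}{- \frac{13}{2} + Z}$ ($D{\left(Z \right)} = \frac{Z - -115}{Z - \frac{13}{2}} = \frac{Z + \left(70 - 81 + 126\right)}{- \frac{13}{2} + Z} = \frac{Z + 115}{- \frac{13}{2} + Z} = \frac{115 + Z}{- \frac{13}{2} + Z}$)
$\frac{1}{D{\left(-219 \right)} + 52734} = \frac{1}{\frac{2 \left(115 - 219\right)}{-13 + 2 \left(-219\right)} + 52734} = \frac{1}{2 \frac{1}{-13 - 438} \left(-104\right) + 52734} = \frac{1}{2 \frac{1}{-451} \left(-104\right) + 52734} = \frac{1}{2 \left(- \frac{1}{451}\right) \left(-104\right) + 52734} = \frac{1}{\frac{208}{451} + 52734} = \frac{1}{\frac{23783242}{451}} = \frac{451}{23783242}$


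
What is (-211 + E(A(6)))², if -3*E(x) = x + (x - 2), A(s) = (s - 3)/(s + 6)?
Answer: 177241/4 ≈ 44310.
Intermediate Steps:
A(s) = (-3 + s)/(6 + s)
E(x) = ⅔ - 2*x/3 (E(x) = -(x + (x - 2))/3 = -(x + (-2 + x))/3 = -(-2 + 2*x)/3 = ⅔ - 2*x/3)
(-211 + E(A(6)))² = (-211 + (⅔ - 2*(-3 + 6)/(3*(6 + 6))))² = (-211 + (⅔ - 2*3/(3*12)))² = (-211 + (⅔ - 3/18))² = (-211 + (⅔ - ⅔*¼))² = (-211 + (⅔ - ⅙))² = (-211 + ½)² = (-421/2)² = 177241/4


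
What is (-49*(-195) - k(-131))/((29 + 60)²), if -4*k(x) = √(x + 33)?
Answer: 9555/7921 + 7*I*√2/31684 ≈ 1.2063 + 0.00031244*I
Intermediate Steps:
k(x) = -√(33 + x)/4 (k(x) = -√(x + 33)/4 = -√(33 + x)/4)
(-49*(-195) - k(-131))/((29 + 60)²) = (-49*(-195) - (-1)*√(33 - 131)/4)/((29 + 60)²) = (9555 - (-1)*√(-98)/4)/(89²) = (9555 - (-1)*7*I*√2/4)/7921 = (9555 - (-7)*I*√2/4)*(1/7921) = (9555 + 7*I*√2/4)*(1/7921) = 9555/7921 + 7*I*√2/31684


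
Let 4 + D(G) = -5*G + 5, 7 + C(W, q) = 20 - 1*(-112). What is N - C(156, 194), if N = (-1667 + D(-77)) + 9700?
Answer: 8294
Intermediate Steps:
C(W, q) = 125 (C(W, q) = -7 + (20 - 1*(-112)) = -7 + (20 + 112) = -7 + 132 = 125)
D(G) = 1 - 5*G (D(G) = -4 + (-5*G + 5) = -4 + (5 - 5*G) = 1 - 5*G)
N = 8419 (N = (-1667 + (1 - 5*(-77))) + 9700 = (-1667 + (1 + 385)) + 9700 = (-1667 + 386) + 9700 = -1281 + 9700 = 8419)
N - C(156, 194) = 8419 - 1*125 = 8419 - 125 = 8294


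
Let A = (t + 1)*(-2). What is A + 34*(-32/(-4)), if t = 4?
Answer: 262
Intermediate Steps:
A = -10 (A = (4 + 1)*(-2) = 5*(-2) = -10)
A + 34*(-32/(-4)) = -10 + 34*(-32/(-4)) = -10 + 34*(-32*(-1/4)) = -10 + 34*8 = -10 + 272 = 262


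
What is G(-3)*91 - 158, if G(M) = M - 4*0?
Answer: -431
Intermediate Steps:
G(M) = M (G(M) = M + 0 = M)
G(-3)*91 - 158 = -3*91 - 158 = -273 - 158 = -431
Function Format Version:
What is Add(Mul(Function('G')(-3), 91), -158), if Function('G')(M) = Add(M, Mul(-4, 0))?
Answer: -431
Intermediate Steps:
Function('G')(M) = M (Function('G')(M) = Add(M, 0) = M)
Add(Mul(Function('G')(-3), 91), -158) = Add(Mul(-3, 91), -158) = Add(-273, -158) = -431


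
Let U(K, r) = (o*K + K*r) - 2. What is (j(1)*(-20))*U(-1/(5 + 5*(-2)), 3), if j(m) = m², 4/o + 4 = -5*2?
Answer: 204/7 ≈ 29.143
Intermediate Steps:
o = -2/7 (o = 4/(-4 - 5*2) = 4/(-4 - 10) = 4/(-14) = 4*(-1/14) = -2/7 ≈ -0.28571)
U(K, r) = -2 - 2*K/7 + K*r (U(K, r) = (-2*K/7 + K*r) - 2 = -2 - 2*K/7 + K*r)
(j(1)*(-20))*U(-1/(5 + 5*(-2)), 3) = (1²*(-20))*(-2 - (-2)/(7*(5 + 5*(-2))) - 1/(5 + 5*(-2))*3) = (1*(-20))*(-2 - (-2)/(7*(5 - 10)) - 1/(5 - 10)*3) = -20*(-2 - (-2)/(7*(-5)) - 1/(-5)*3) = -20*(-2 - (-2)*(-1)/(7*5) - 1*(-⅕)*3) = -20*(-2 - 2/7*⅕ + (⅕)*3) = -20*(-2 - 2/35 + ⅗) = -20*(-51/35) = 204/7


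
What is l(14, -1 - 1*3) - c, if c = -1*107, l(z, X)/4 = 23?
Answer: 199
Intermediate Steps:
l(z, X) = 92 (l(z, X) = 4*23 = 92)
c = -107
l(14, -1 - 1*3) - c = 92 - 1*(-107) = 92 + 107 = 199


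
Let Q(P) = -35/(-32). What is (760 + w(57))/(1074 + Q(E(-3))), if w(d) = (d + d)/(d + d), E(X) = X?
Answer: 24352/34403 ≈ 0.70785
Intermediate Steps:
w(d) = 1 (w(d) = (2*d)/((2*d)) = (2*d)*(1/(2*d)) = 1)
Q(P) = 35/32 (Q(P) = -35*(-1/32) = 35/32)
(760 + w(57))/(1074 + Q(E(-3))) = (760 + 1)/(1074 + 35/32) = 761/(34403/32) = 761*(32/34403) = 24352/34403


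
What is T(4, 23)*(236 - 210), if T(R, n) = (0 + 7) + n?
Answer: 780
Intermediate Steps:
T(R, n) = 7 + n
T(4, 23)*(236 - 210) = (7 + 23)*(236 - 210) = 30*26 = 780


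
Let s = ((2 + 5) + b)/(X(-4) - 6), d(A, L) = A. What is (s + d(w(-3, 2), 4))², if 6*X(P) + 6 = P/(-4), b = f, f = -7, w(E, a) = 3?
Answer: 9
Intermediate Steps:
b = -7
X(P) = -1 - P/24 (X(P) = -1 + (P/(-4))/6 = -1 + (P*(-¼))/6 = -1 + (-P/4)/6 = -1 - P/24)
s = 0 (s = ((2 + 5) - 7)/((-1 - 1/24*(-4)) - 6) = (7 - 7)/((-1 + ⅙) - 6) = 0/(-⅚ - 6) = 0/(-41/6) = 0*(-6/41) = 0)
(s + d(w(-3, 2), 4))² = (0 + 3)² = 3² = 9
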